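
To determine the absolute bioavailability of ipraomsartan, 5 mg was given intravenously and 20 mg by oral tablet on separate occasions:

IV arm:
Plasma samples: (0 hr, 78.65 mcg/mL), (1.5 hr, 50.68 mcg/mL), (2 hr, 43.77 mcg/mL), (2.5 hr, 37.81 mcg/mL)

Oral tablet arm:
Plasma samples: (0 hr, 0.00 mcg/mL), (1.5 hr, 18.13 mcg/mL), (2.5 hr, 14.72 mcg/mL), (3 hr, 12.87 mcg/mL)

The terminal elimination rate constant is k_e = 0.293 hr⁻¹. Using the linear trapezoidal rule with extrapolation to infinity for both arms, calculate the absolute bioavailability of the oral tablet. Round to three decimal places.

Trapezoidal AUC_0→2.5 (IV):
  [0→1.5]: (78.65+50.68)/2 × 1.5 = 96.9975
  [1.5→2]: (50.68+43.77)/2 × 0.5 = 23.6125
  [2→2.5]: (43.77+37.81)/2 × 0.5 = 20.395
  Sum = 141.005 mcg/mL·hr
IV tail: 37.81/0.293 = 129.044; AUC_iv,0→∞ = 141.005 + 129.044 = 270.049 mcg/mL·hr
Trapezoidal AUC_0→3 (oral tablet):
  [0→1.5]: (0.00+18.13)/2 × 1.5 = 13.5975
  [1.5→2.5]: (18.13+14.72)/2 × 1 = 16.425
  [2.5→3]: (14.72+12.87)/2 × 0.5 = 6.8975
  Sum = 36.92 mcg/mL·hr
oral tablet tail: 12.87/0.293 = 43.925; AUC_ev,0→∞ = 36.92 + 43.925 = 80.845 mcg/mL·hr
F = (AUC_ev/D_ev)/(AUC_iv/D_iv) = (80.845/20)/(270.049/5) = 4.04225/54.0098 = 0.0748

F = 0.075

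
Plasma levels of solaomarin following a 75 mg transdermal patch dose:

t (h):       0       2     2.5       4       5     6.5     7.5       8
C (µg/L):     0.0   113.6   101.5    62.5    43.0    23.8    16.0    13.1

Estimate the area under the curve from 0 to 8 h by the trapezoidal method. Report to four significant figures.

Trapezoidal AUC_0→8:
  [0→2]: (0.0+113.6)/2 × 2 = 113.6
  [2→2.5]: (113.6+101.5)/2 × 0.5 = 53.775
  [2.5→4]: (101.5+62.5)/2 × 1.5 = 123.0
  [4→5]: (62.5+43.0)/2 × 1 = 52.75
  [5→6.5]: (43.0+23.8)/2 × 1.5 = 50.1
  [6.5→7.5]: (23.8+16.0)/2 × 1 = 19.9
  [7.5→8]: (16.0+13.1)/2 × 0.5 = 7.275
  Sum = 420.4 µg/L·h

AUC = 420.4 µg/L·h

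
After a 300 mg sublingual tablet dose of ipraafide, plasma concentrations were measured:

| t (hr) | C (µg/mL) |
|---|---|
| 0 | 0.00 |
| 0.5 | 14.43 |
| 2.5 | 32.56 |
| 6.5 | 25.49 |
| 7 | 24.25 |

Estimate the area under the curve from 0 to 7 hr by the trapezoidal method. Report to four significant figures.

Trapezoidal AUC_0→7:
  [0→0.5]: (0.00+14.43)/2 × 0.5 = 3.6075
  [0.5→2.5]: (14.43+32.56)/2 × 2 = 46.99
  [2.5→6.5]: (32.56+25.49)/2 × 4 = 116.1
  [6.5→7]: (25.49+24.25)/2 × 0.5 = 12.435
  Sum = 179.1325 µg/mL·hr

AUC = 179.1 µg/mL·hr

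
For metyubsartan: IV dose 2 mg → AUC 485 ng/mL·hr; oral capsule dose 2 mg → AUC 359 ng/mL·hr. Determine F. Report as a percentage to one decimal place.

F = 74.0%

F = (AUC_ev / D_ev) / (AUC_iv / D_iv)
  = (359/2) / (485/2)
  = 179.5 / 242.5 = 0.7402
  = 74.02%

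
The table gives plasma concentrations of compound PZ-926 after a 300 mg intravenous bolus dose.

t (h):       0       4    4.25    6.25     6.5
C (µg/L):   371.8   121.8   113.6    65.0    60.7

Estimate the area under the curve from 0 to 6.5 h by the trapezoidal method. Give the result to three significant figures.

AUC = 1210 µg/L·h

Trapezoidal AUC_0→6.5:
  [0→4]: (371.8+121.8)/2 × 4 = 987.2
  [4→4.25]: (121.8+113.6)/2 × 0.25 = 29.425
  [4.25→6.25]: (113.6+65.0)/2 × 2 = 178.6
  [6.25→6.5]: (65.0+60.7)/2 × 0.25 = 15.7125
  Sum = 1210.9375 µg/L·h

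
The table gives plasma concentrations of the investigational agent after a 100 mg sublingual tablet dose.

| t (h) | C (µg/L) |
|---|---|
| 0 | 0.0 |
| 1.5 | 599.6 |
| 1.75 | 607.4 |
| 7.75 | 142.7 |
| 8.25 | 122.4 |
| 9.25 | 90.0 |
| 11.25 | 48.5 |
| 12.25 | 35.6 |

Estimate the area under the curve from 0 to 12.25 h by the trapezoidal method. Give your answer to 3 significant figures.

Trapezoidal AUC_0→12.25:
  [0→1.5]: (0.0+599.6)/2 × 1.5 = 449.7
  [1.5→1.75]: (599.6+607.4)/2 × 0.25 = 150.875
  [1.75→7.75]: (607.4+142.7)/2 × 6 = 2250.3
  [7.75→8.25]: (142.7+122.4)/2 × 0.5 = 66.275
  [8.25→9.25]: (122.4+90.0)/2 × 1 = 106.2
  [9.25→11.25]: (90.0+48.5)/2 × 2 = 138.5
  [11.25→12.25]: (48.5+35.6)/2 × 1 = 42.05
  Sum = 3203.9 µg/L·h

AUC = 3200 µg/L·h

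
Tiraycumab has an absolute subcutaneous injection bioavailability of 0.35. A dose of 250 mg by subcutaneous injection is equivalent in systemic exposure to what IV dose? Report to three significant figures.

Systemic exposure from an extravascular dose = F × D_ev, so the equivalent IV dose is F × D_ev.
D_iv = F × D_ev = 0.35 × 250 = 87.5 mg

D_iv = 87.5 mg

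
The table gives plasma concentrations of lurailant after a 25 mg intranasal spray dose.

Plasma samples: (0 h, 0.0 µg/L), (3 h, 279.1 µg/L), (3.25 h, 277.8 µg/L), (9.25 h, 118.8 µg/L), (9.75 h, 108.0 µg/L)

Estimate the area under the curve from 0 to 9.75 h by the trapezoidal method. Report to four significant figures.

Trapezoidal AUC_0→9.75:
  [0→3]: (0.0+279.1)/2 × 3 = 418.65
  [3→3.25]: (279.1+277.8)/2 × 0.25 = 69.6125
  [3.25→9.25]: (277.8+118.8)/2 × 6 = 1189.8
  [9.25→9.75]: (118.8+108.0)/2 × 0.5 = 56.7
  Sum = 1734.7625 µg/L·h

AUC = 1735 µg/L·h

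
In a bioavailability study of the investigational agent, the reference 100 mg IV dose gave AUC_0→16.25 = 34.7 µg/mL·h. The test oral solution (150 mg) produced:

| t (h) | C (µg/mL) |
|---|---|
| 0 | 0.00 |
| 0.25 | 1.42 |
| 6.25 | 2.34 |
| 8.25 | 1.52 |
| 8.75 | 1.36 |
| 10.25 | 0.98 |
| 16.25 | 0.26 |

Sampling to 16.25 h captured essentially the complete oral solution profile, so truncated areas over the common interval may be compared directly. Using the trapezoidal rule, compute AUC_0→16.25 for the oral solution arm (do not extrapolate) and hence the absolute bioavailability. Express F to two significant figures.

Trapezoidal AUC_0→16.25 (oral solution):
  [0→0.25]: (0.00+1.42)/2 × 0.25 = 0.1775
  [0.25→6.25]: (1.42+2.34)/2 × 6 = 11.28
  [6.25→8.25]: (2.34+1.52)/2 × 2 = 3.86
  [8.25→8.75]: (1.52+1.36)/2 × 0.5 = 0.72
  [8.75→10.25]: (1.36+0.98)/2 × 1.5 = 1.755
  [10.25→16.25]: (0.98+0.26)/2 × 6 = 3.72
  Sum = 21.5125 µg/mL·h
F = (AUC_ev/D_ev)/(AUC_iv/D_iv) = (21.5125/150)/(34.7/100) = 0.143417/0.347 = 0.4133

F = 0.41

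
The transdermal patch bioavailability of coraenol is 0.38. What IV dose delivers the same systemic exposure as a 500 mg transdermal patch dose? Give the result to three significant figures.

Systemic exposure from an extravascular dose = F × D_ev, so the equivalent IV dose is F × D_ev.
D_iv = F × D_ev = 0.38 × 500 = 190 mg

D_iv = 190 mg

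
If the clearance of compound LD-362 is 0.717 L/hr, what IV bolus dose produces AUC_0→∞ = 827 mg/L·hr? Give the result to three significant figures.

Dose = 593 mg

Dose_iv = CL × AUC_0→∞
     = 0.717 × 827 = 592.959 mg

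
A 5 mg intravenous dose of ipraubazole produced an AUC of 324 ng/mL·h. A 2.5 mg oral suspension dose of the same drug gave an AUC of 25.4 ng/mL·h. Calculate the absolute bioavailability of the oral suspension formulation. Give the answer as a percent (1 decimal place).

F = (AUC_ev / D_ev) / (AUC_iv / D_iv)
  = (25.4/2.5) / (324/5)
  = 10.16 / 64.8 = 0.1568
  = 15.68%

F = 15.7%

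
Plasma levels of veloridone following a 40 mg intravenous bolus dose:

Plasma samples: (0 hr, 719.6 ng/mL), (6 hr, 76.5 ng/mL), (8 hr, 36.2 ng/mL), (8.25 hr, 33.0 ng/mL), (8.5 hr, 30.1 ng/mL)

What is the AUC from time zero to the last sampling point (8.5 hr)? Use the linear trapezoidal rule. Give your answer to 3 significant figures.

Trapezoidal AUC_0→8.5:
  [0→6]: (719.6+76.5)/2 × 6 = 2388.3
  [6→8]: (76.5+36.2)/2 × 2 = 112.7
  [8→8.25]: (36.2+33.0)/2 × 0.25 = 8.65
  [8.25→8.5]: (33.0+30.1)/2 × 0.25 = 7.8875
  Sum = 2517.5375 ng/mL·hr

AUC = 2520 ng/mL·hr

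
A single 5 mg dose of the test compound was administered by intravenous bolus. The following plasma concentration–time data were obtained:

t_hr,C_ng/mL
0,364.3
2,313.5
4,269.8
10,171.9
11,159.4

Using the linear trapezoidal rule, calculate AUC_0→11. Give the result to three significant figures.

AUC = 2750 ng/mL·hr

Trapezoidal AUC_0→11:
  [0→2]: (364.3+313.5)/2 × 2 = 677.8
  [2→4]: (313.5+269.8)/2 × 2 = 583.3
  [4→10]: (269.8+171.9)/2 × 6 = 1325.1
  [10→11]: (171.9+159.4)/2 × 1 = 165.65
  Sum = 2751.85 ng/mL·hr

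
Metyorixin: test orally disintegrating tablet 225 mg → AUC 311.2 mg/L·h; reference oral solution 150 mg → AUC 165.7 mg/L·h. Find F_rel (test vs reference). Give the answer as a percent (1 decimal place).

F_rel = 125.2%

F_rel = (AUC_test/D_test) / (AUC_ref/D_ref)
      = (311.2/225) / (165.7/150)
      = 1.38311 / 1.10467 = 1.2521 = 125.21%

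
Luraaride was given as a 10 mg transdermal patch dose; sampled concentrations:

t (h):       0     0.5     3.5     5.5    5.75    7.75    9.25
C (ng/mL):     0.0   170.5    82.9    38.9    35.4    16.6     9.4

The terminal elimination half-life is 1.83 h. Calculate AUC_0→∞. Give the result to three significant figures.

AUC = 650 ng/mL·h

Trapezoidal AUC_0→9.25:
  [0→0.5]: (0.0+170.5)/2 × 0.5 = 42.625
  [0.5→3.5]: (170.5+82.9)/2 × 3 = 380.1
  [3.5→5.5]: (82.9+38.9)/2 × 2 = 121.8
  [5.5→5.75]: (38.9+35.4)/2 × 0.25 = 9.2875
  [5.75→7.75]: (35.4+16.6)/2 × 2 = 52.0
  [7.75→9.25]: (16.6+9.4)/2 × 1.5 = 19.5
  Sum = 625.3125 ng/mL·h
k_e = ln2 / t½ = 0.693147 / 1.83 = 0.3788 h^-1
Extrapolated tail: C_last / k_e = 9.4 / 0.3788 = 24.815
AUC_0→∞ = 625.3125 + 24.815 = 650.1275 ng/mL·h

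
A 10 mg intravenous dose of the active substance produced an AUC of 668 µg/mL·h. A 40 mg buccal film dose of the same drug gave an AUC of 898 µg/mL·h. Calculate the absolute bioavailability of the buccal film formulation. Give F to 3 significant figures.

F = 0.336

F = (AUC_ev / D_ev) / (AUC_iv / D_iv)
  = (898/40) / (668/10)
  = 22.45 / 66.8 = 0.3361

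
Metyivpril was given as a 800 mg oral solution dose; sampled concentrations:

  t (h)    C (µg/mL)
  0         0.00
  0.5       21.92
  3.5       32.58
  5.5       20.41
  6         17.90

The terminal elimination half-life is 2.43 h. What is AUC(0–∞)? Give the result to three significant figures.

Trapezoidal AUC_0→6:
  [0→0.5]: (0.00+21.92)/2 × 0.5 = 5.48
  [0.5→3.5]: (21.92+32.58)/2 × 3 = 81.75
  [3.5→5.5]: (32.58+20.41)/2 × 2 = 52.99
  [5.5→6]: (20.41+17.90)/2 × 0.5 = 9.5775
  Sum = 149.7975 µg/mL·h
k_e = ln2 / t½ = 0.693147 / 2.43 = 0.2852 h^-1
Extrapolated tail: C_last / k_e = 17.90 / 0.2852 = 62.763
AUC_0→∞ = 149.7975 + 62.763 = 212.5605 µg/mL·h

AUC = 213 µg/mL·h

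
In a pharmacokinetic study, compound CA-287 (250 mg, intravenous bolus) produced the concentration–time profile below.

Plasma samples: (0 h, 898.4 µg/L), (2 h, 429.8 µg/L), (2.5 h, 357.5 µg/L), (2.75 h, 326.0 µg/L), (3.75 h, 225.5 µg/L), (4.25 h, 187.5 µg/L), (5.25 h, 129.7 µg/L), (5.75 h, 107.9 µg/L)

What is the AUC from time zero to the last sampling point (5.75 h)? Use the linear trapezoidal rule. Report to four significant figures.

AUC = 2207 µg/L·h

Trapezoidal AUC_0→5.75:
  [0→2]: (898.4+429.8)/2 × 2 = 1328.2
  [2→2.5]: (429.8+357.5)/2 × 0.5 = 196.825
  [2.5→2.75]: (357.5+326.0)/2 × 0.25 = 85.4375
  [2.75→3.75]: (326.0+225.5)/2 × 1 = 275.75
  [3.75→4.25]: (225.5+187.5)/2 × 0.5 = 103.25
  [4.25→5.25]: (187.5+129.7)/2 × 1 = 158.6
  [5.25→5.75]: (129.7+107.9)/2 × 0.5 = 59.4
  Sum = 2207.4625 µg/L·h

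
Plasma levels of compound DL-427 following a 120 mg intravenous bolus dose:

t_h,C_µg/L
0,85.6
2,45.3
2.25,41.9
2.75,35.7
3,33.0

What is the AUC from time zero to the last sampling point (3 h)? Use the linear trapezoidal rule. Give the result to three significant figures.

Trapezoidal AUC_0→3:
  [0→2]: (85.6+45.3)/2 × 2 = 130.9
  [2→2.25]: (45.3+41.9)/2 × 0.25 = 10.9
  [2.25→2.75]: (41.9+35.7)/2 × 0.5 = 19.4
  [2.75→3]: (35.7+33.0)/2 × 0.25 = 8.5875
  Sum = 169.7875 µg/L·h

AUC = 170 µg/L·h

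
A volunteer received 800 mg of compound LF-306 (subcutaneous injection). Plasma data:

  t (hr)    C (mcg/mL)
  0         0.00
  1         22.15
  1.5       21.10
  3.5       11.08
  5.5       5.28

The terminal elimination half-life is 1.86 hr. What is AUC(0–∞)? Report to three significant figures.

Trapezoidal AUC_0→5.5:
  [0→1]: (0.00+22.15)/2 × 1 = 11.075
  [1→1.5]: (22.15+21.10)/2 × 0.5 = 10.8125
  [1.5→3.5]: (21.10+11.08)/2 × 2 = 32.18
  [3.5→5.5]: (11.08+5.28)/2 × 2 = 16.36
  Sum = 70.4275 mcg/mL·hr
k_e = ln2 / t½ = 0.693147 / 1.86 = 0.3727 hr^-1
Extrapolated tail: C_last / k_e = 5.28 / 0.3727 = 14.167
AUC_0→∞ = 70.4275 + 14.167 = 84.5945 mcg/mL·hr

AUC = 84.6 mcg/mL·hr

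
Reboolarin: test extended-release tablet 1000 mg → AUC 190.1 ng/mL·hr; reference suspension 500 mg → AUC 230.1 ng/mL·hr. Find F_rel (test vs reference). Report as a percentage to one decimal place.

F_rel = 41.3%

F_rel = (AUC_test/D_test) / (AUC_ref/D_ref)
      = (190.1/1000) / (230.1/500)
      = 0.1901 / 0.4602 = 0.4131 = 41.31%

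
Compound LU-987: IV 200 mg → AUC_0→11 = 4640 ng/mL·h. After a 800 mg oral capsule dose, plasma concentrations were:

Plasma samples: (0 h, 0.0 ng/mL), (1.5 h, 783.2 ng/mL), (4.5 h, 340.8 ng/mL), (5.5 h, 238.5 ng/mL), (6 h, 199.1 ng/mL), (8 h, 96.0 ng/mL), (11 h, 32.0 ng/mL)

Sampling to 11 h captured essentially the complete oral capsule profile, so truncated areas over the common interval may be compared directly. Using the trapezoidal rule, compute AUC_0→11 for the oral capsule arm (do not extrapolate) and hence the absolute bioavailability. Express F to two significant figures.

Trapezoidal AUC_0→11 (oral capsule):
  [0→1.5]: (0.0+783.2)/2 × 1.5 = 587.4
  [1.5→4.5]: (783.2+340.8)/2 × 3 = 1686.0
  [4.5→5.5]: (340.8+238.5)/2 × 1 = 289.65
  [5.5→6]: (238.5+199.1)/2 × 0.5 = 109.4
  [6→8]: (199.1+96.0)/2 × 2 = 295.1
  [8→11]: (96.0+32.0)/2 × 3 = 192.0
  Sum = 3159.55 ng/mL·h
F = (AUC_ev/D_ev)/(AUC_iv/D_iv) = (3159.55/800)/(4640/200) = 3.9494375/23.2 = 0.1702

F = 0.17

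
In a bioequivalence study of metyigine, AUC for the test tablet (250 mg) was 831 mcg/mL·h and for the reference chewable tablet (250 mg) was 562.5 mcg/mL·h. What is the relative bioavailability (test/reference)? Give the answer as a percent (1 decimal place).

F_rel = (AUC_test/D_test) / (AUC_ref/D_ref)
      = (831/250) / (562.5/250)
      = 3.324 / 2.25 = 1.4773 = 147.73%

F_rel = 147.7%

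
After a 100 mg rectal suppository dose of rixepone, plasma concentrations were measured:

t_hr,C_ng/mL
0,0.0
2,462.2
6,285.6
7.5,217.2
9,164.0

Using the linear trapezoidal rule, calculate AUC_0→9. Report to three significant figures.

Trapezoidal AUC_0→9:
  [0→2]: (0.0+462.2)/2 × 2 = 462.2
  [2→6]: (462.2+285.6)/2 × 4 = 1495.6
  [6→7.5]: (285.6+217.2)/2 × 1.5 = 377.1
  [7.5→9]: (217.2+164.0)/2 × 1.5 = 285.9
  Sum = 2620.8 ng/mL·hr

AUC = 2620 ng/mL·hr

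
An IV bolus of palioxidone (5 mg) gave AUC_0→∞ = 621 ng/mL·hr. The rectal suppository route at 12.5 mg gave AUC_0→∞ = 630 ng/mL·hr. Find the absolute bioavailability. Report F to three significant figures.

F = (AUC_ev / D_ev) / (AUC_iv / D_iv)
  = (630/12.5) / (621/5)
  = 50.4 / 124.2 = 0.4058

F = 0.406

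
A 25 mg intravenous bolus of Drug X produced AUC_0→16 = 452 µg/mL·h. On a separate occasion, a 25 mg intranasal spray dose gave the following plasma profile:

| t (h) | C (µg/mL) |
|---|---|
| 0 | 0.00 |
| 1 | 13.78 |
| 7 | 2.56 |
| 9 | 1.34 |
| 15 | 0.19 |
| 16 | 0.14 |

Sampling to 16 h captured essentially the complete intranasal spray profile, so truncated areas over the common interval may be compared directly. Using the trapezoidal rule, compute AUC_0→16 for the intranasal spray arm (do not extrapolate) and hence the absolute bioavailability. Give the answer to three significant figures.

F = 0.143

Trapezoidal AUC_0→16 (intranasal spray):
  [0→1]: (0.00+13.78)/2 × 1 = 6.89
  [1→7]: (13.78+2.56)/2 × 6 = 49.02
  [7→9]: (2.56+1.34)/2 × 2 = 3.9
  [9→15]: (1.34+0.19)/2 × 6 = 4.59
  [15→16]: (0.19+0.14)/2 × 1 = 0.165
  Sum = 64.565 µg/mL·h
F = (AUC_ev/D_ev)/(AUC_iv/D_iv) = (64.565/25)/(452/25) = 2.5826/18.08 = 0.1428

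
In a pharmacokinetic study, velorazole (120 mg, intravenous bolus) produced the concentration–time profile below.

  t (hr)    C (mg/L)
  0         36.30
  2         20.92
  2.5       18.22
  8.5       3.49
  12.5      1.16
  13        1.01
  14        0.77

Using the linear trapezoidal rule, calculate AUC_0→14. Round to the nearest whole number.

Trapezoidal AUC_0→14:
  [0→2]: (36.30+20.92)/2 × 2 = 57.22
  [2→2.5]: (20.92+18.22)/2 × 0.5 = 9.785
  [2.5→8.5]: (18.22+3.49)/2 × 6 = 65.13
  [8.5→12.5]: (3.49+1.16)/2 × 4 = 9.3
  [12.5→13]: (1.16+1.01)/2 × 0.5 = 0.5425
  [13→14]: (1.01+0.77)/2 × 1 = 0.89
  Sum = 142.8675 mg/L·hr

AUC = 143 mg/L·hr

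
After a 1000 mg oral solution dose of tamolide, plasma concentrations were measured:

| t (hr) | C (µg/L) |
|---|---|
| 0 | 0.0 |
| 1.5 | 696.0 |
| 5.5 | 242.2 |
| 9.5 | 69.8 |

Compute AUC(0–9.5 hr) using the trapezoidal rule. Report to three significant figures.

Trapezoidal AUC_0→9.5:
  [0→1.5]: (0.0+696.0)/2 × 1.5 = 522.0
  [1.5→5.5]: (696.0+242.2)/2 × 4 = 1876.4
  [5.5→9.5]: (242.2+69.8)/2 × 4 = 624.0
  Sum = 3022.4 µg/L·hr

AUC = 3020 µg/L·hr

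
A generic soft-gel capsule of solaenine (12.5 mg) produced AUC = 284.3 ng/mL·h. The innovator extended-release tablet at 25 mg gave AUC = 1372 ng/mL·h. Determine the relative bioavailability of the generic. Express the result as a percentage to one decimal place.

F_rel = 41.4%

F_rel = (AUC_test/D_test) / (AUC_ref/D_ref)
      = (284.3/12.5) / (1372/25)
      = 22.744 / 54.88 = 0.4144 = 41.44%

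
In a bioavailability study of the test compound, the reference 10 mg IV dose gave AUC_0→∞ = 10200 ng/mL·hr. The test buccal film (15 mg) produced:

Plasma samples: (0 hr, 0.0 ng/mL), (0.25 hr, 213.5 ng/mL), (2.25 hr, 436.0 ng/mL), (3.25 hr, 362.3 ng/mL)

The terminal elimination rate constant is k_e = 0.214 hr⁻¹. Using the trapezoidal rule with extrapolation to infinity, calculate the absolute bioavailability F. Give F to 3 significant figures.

F = 0.181

Trapezoidal AUC_0→3.25 (buccal film):
  [0→0.25]: (0.0+213.5)/2 × 0.25 = 26.6875
  [0.25→2.25]: (213.5+436.0)/2 × 2 = 649.5
  [2.25→3.25]: (436.0+362.3)/2 × 1 = 399.15
  Sum = 1075.3375 ng/mL·hr
Tail: C_last/k_e = 362.3/0.214 = 1692.991
AUC_0→∞ (buccal film) = 1075.3375 + 1692.991 = 2768.3285 ng/mL·hr
F = (AUC_ev/D_ev)/(AUC_iv/D_iv) = (2768.3285/15)/(10200/10) = 184.555/1020 = 0.1809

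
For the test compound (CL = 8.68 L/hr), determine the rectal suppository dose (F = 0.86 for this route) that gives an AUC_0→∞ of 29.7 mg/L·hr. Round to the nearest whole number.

Dose = CL × AUC_0→∞ / F
     = 8.68 × 29.7 / 0.86 = 299.763 mg

Dose = 300 mg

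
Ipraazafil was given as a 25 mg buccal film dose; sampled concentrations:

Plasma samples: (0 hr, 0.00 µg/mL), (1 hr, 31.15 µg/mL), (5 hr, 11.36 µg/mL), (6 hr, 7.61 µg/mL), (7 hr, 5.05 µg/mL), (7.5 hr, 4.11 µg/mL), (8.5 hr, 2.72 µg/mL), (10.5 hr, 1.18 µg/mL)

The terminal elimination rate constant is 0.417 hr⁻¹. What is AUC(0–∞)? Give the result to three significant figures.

Trapezoidal AUC_0→10.5:
  [0→1]: (0.00+31.15)/2 × 1 = 15.575
  [1→5]: (31.15+11.36)/2 × 4 = 85.02
  [5→6]: (11.36+7.61)/2 × 1 = 9.485
  [6→7]: (7.61+5.05)/2 × 1 = 6.33
  [7→7.5]: (5.05+4.11)/2 × 0.5 = 2.29
  [7.5→8.5]: (4.11+2.72)/2 × 1 = 3.415
  [8.5→10.5]: (2.72+1.18)/2 × 2 = 3.9
  Sum = 126.015 µg/mL·hr
Extrapolated tail: C_last / k_e = 1.18 / 0.417 = 2.830
AUC_0→∞ = 126.015 + 2.830 = 128.845 µg/mL·hr

AUC = 129 µg/mL·hr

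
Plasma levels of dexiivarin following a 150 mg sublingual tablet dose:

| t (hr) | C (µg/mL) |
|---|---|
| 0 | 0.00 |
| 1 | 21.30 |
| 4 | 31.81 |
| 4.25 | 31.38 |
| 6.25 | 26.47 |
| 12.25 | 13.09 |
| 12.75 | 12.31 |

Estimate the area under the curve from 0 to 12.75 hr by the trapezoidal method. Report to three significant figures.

Trapezoidal AUC_0→12.75:
  [0→1]: (0.00+21.30)/2 × 1 = 10.65
  [1→4]: (21.30+31.81)/2 × 3 = 79.665
  [4→4.25]: (31.81+31.38)/2 × 0.25 = 7.89875
  [4.25→6.25]: (31.38+26.47)/2 × 2 = 57.85
  [6.25→12.25]: (26.47+13.09)/2 × 6 = 118.68
  [12.25→12.75]: (13.09+12.31)/2 × 0.5 = 6.35
  Sum = 281.09375 µg/mL·hr

AUC = 281 µg/mL·hr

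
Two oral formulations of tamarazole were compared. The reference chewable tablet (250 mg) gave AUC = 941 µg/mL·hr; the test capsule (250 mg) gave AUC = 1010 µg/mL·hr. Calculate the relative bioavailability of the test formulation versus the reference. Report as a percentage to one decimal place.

F_rel = 107.3%

F_rel = (AUC_test/D_test) / (AUC_ref/D_ref)
      = (1010/250) / (941/250)
      = 4.04 / 3.764 = 1.0733 = 107.33%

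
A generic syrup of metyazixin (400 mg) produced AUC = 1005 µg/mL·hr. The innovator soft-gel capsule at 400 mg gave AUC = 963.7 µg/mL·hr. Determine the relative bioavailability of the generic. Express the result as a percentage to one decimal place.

F_rel = (AUC_test/D_test) / (AUC_ref/D_ref)
      = (1005/400) / (963.7/400)
      = 2.5125 / 2.40925 = 1.0429 = 104.29%

F_rel = 104.3%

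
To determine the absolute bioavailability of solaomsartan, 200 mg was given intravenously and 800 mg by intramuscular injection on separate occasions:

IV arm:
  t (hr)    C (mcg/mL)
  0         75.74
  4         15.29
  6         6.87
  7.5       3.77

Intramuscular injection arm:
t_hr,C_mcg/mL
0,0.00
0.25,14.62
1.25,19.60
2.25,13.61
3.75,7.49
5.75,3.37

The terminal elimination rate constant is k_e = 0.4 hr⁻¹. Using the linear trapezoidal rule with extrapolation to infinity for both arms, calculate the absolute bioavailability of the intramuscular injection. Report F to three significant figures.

F = 0.0797

Trapezoidal AUC_0→7.5 (IV):
  [0→4]: (75.74+15.29)/2 × 4 = 182.06
  [4→6]: (15.29+6.87)/2 × 2 = 22.16
  [6→7.5]: (6.87+3.77)/2 × 1.5 = 7.98
  Sum = 212.2 mcg/mL·hr
IV tail: 3.77/0.4 = 9.425; AUC_iv,0→∞ = 212.2 + 9.425 = 221.625 mcg/mL·hr
Trapezoidal AUC_0→5.75 (intramuscular injection):
  [0→0.25]: (0.00+14.62)/2 × 0.25 = 1.8275
  [0.25→1.25]: (14.62+19.60)/2 × 1 = 17.11
  [1.25→2.25]: (19.60+13.61)/2 × 1 = 16.605
  [2.25→3.75]: (13.61+7.49)/2 × 1.5 = 15.825
  [3.75→5.75]: (7.49+3.37)/2 × 2 = 10.86
  Sum = 62.2275 mcg/mL·hr
intramuscular injection tail: 3.37/0.4 = 8.425; AUC_ev,0→∞ = 62.2275 + 8.425 = 70.6525 mcg/mL·hr
F = (AUC_ev/D_ev)/(AUC_iv/D_iv) = (70.6525/800)/(221.625/200) = 0.088315625/1.108125 = 0.0797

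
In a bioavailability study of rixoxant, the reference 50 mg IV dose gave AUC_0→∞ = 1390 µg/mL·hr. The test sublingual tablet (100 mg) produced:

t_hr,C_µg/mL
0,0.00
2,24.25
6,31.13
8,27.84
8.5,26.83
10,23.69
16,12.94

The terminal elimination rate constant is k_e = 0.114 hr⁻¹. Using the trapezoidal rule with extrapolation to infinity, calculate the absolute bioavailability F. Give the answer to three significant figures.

Trapezoidal AUC_0→16 (sublingual tablet):
  [0→2]: (0.00+24.25)/2 × 2 = 24.25
  [2→6]: (24.25+31.13)/2 × 4 = 110.76
  [6→8]: (31.13+27.84)/2 × 2 = 58.97
  [8→8.5]: (27.84+26.83)/2 × 0.5 = 13.6675
  [8.5→10]: (26.83+23.69)/2 × 1.5 = 37.89
  [10→16]: (23.69+12.94)/2 × 6 = 109.89
  Sum = 355.4275 µg/mL·hr
Tail: C_last/k_e = 12.94/0.114 = 113.509
AUC_0→∞ (sublingual tablet) = 355.4275 + 113.509 = 468.9365 µg/mL·hr
F = (AUC_ev/D_ev)/(AUC_iv/D_iv) = (468.9365/100)/(1390/50) = 4.689365/27.8 = 0.1687

F = 0.169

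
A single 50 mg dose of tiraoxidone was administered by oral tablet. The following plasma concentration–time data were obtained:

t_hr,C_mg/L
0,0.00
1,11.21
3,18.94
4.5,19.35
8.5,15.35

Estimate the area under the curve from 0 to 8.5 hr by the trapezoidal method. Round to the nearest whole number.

Trapezoidal AUC_0→8.5:
  [0→1]: (0.00+11.21)/2 × 1 = 5.605
  [1→3]: (11.21+18.94)/2 × 2 = 30.15
  [3→4.5]: (18.94+19.35)/2 × 1.5 = 28.7175
  [4.5→8.5]: (19.35+15.35)/2 × 4 = 69.4
  Sum = 133.8725 mg/L·hr

AUC = 134 mg/L·hr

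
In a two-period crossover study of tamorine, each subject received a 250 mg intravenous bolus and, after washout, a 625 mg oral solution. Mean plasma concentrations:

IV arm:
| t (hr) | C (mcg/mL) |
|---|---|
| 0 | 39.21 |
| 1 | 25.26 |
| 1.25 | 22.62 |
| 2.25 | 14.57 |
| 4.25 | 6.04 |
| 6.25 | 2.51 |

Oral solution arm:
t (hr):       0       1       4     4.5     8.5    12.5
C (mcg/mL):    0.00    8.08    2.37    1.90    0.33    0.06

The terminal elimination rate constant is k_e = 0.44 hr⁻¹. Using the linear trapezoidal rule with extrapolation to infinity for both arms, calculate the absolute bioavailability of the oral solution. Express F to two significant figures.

F = 0.11

Trapezoidal AUC_0→6.25 (IV):
  [0→1]: (39.21+25.26)/2 × 1 = 32.235
  [1→1.25]: (25.26+22.62)/2 × 0.25 = 5.985
  [1.25→2.25]: (22.62+14.57)/2 × 1 = 18.595
  [2.25→4.25]: (14.57+6.04)/2 × 2 = 20.61
  [4.25→6.25]: (6.04+2.51)/2 × 2 = 8.55
  Sum = 85.975 mcg/mL·hr
IV tail: 2.51/0.44 = 5.705; AUC_iv,0→∞ = 85.975 + 5.705 = 91.68 mcg/mL·hr
Trapezoidal AUC_0→12.5 (oral solution):
  [0→1]: (0.00+8.08)/2 × 1 = 4.04
  [1→4]: (8.08+2.37)/2 × 3 = 15.675
  [4→4.5]: (2.37+1.90)/2 × 0.5 = 1.0675
  [4.5→8.5]: (1.90+0.33)/2 × 4 = 4.46
  [8.5→12.5]: (0.33+0.06)/2 × 4 = 0.78
  Sum = 26.0225 mcg/mL·hr
oral solution tail: 0.06/0.44 = 0.136; AUC_ev,0→∞ = 26.0225 + 0.136 = 26.1585 mcg/mL·hr
F = (AUC_ev/D_ev)/(AUC_iv/D_iv) = (26.1585/625)/(91.68/250) = 0.0418536/0.36672 = 0.1141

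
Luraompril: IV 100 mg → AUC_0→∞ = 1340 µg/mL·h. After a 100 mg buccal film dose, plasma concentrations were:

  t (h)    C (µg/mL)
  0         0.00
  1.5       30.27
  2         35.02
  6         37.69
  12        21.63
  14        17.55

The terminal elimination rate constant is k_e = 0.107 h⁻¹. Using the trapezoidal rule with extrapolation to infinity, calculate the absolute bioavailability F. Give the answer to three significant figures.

Trapezoidal AUC_0→14 (buccal film):
  [0→1.5]: (0.00+30.27)/2 × 1.5 = 22.7025
  [1.5→2]: (30.27+35.02)/2 × 0.5 = 16.3225
  [2→6]: (35.02+37.69)/2 × 4 = 145.42
  [6→12]: (37.69+21.63)/2 × 6 = 177.96
  [12→14]: (21.63+17.55)/2 × 2 = 39.18
  Sum = 401.585 µg/mL·h
Tail: C_last/k_e = 17.55/0.107 = 164.019
AUC_0→∞ (buccal film) = 401.585 + 164.019 = 565.604 µg/mL·h
F = (AUC_ev/D_ev)/(AUC_iv/D_iv) = (565.604/100)/(1340/100) = 5.65604/13.4 = 0.4221

F = 0.422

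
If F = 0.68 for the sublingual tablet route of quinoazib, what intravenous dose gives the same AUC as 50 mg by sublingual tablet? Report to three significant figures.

Systemic exposure from an extravascular dose = F × D_ev, so the equivalent IV dose is F × D_ev.
D_iv = F × D_ev = 0.68 × 50 = 34 mg

D_iv = 34.0 mg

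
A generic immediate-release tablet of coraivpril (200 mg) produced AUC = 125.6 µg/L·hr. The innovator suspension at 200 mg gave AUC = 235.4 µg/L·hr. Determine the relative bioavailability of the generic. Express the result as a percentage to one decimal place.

F_rel = 53.4%

F_rel = (AUC_test/D_test) / (AUC_ref/D_ref)
      = (125.6/200) / (235.4/200)
      = 0.628 / 1.177 = 0.5336 = 53.36%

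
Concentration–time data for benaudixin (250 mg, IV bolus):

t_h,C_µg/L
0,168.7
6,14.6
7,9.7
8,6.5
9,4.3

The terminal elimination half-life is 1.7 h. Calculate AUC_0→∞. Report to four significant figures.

Trapezoidal AUC_0→9:
  [0→6]: (168.7+14.6)/2 × 6 = 549.9
  [6→7]: (14.6+9.7)/2 × 1 = 12.15
  [7→8]: (9.7+6.5)/2 × 1 = 8.1
  [8→9]: (6.5+4.3)/2 × 1 = 5.4
  Sum = 575.55 µg/L·h
k_e = ln2 / t½ = 0.693147 / 1.7 = 0.4077 h^-1
Extrapolated tail: C_last / k_e = 4.3 / 0.4077 = 10.547
AUC_0→∞ = 575.55 + 10.547 = 586.097 µg/L·h

AUC = 586.1 µg/L·h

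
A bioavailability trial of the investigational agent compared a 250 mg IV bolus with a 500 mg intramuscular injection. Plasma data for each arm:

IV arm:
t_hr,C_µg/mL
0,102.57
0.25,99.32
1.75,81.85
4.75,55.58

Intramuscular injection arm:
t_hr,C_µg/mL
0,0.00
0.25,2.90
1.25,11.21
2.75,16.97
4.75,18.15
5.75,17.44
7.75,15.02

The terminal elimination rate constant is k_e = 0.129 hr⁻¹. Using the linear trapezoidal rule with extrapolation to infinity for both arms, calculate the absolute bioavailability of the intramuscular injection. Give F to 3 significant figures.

Trapezoidal AUC_0→4.75 (IV):
  [0→0.25]: (102.57+99.32)/2 × 0.25 = 25.23625
  [0.25→1.75]: (99.32+81.85)/2 × 1.5 = 135.8775
  [1.75→4.75]: (81.85+55.58)/2 × 3 = 206.145
  Sum = 367.25875 µg/mL·hr
IV tail: 55.58/0.129 = 430.853; AUC_iv,0→∞ = 367.25875 + 430.853 = 798.11175 µg/mL·hr
Trapezoidal AUC_0→7.75 (intramuscular injection):
  [0→0.25]: (0.00+2.90)/2 × 0.25 = 0.3625
  [0.25→1.25]: (2.90+11.21)/2 × 1 = 7.055
  [1.25→2.75]: (11.21+16.97)/2 × 1.5 = 21.135
  [2.75→4.75]: (16.97+18.15)/2 × 2 = 35.12
  [4.75→5.75]: (18.15+17.44)/2 × 1 = 17.795
  [5.75→7.75]: (17.44+15.02)/2 × 2 = 32.46
  Sum = 113.9275 µg/mL·hr
intramuscular injection tail: 15.02/0.129 = 116.434; AUC_ev,0→∞ = 113.9275 + 116.434 = 230.3615 µg/mL·hr
F = (AUC_ev/D_ev)/(AUC_iv/D_iv) = (230.3615/500)/(798.11175/250) = 0.460723/3.192447 = 0.1443

F = 0.144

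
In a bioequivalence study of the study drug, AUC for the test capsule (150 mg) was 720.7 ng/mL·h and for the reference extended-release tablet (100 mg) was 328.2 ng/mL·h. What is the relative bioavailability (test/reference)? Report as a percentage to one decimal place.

F_rel = 146.4%

F_rel = (AUC_test/D_test) / (AUC_ref/D_ref)
      = (720.7/150) / (328.2/100)
      = 4.80467 / 3.282 = 1.4639 = 146.39%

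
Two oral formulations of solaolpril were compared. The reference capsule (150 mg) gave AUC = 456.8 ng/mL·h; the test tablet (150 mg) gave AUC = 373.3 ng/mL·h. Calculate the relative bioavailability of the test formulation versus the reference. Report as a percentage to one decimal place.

F_rel = 81.7%

F_rel = (AUC_test/D_test) / (AUC_ref/D_ref)
      = (373.3/150) / (456.8/150)
      = 2.48867 / 3.04533 = 0.8172 = 81.72%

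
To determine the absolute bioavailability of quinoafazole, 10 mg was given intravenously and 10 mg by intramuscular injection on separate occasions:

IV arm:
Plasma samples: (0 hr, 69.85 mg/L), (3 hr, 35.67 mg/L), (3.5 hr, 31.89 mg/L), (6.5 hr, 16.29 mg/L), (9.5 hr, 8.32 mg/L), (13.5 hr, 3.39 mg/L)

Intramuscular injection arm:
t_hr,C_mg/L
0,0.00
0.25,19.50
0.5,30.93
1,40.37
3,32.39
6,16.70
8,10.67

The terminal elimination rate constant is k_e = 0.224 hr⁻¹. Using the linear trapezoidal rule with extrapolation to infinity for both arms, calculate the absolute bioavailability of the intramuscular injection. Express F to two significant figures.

F = 0.77

Trapezoidal AUC_0→13.5 (IV):
  [0→3]: (69.85+35.67)/2 × 3 = 158.28
  [3→3.5]: (35.67+31.89)/2 × 0.5 = 16.89
  [3.5→6.5]: (31.89+16.29)/2 × 3 = 72.27
  [6.5→9.5]: (16.29+8.32)/2 × 3 = 36.915
  [9.5→13.5]: (8.32+3.39)/2 × 4 = 23.42
  Sum = 307.775 mg/L·hr
IV tail: 3.39/0.224 = 15.134; AUC_iv,0→∞ = 307.775 + 15.134 = 322.909 mg/L·hr
Trapezoidal AUC_0→8 (intramuscular injection):
  [0→0.25]: (0.00+19.50)/2 × 0.25 = 2.4375
  [0.25→0.5]: (19.50+30.93)/2 × 0.25 = 6.30375
  [0.5→1]: (30.93+40.37)/2 × 0.5 = 17.825
  [1→3]: (40.37+32.39)/2 × 2 = 72.76
  [3→6]: (32.39+16.70)/2 × 3 = 73.635
  [6→8]: (16.70+10.67)/2 × 2 = 27.37
  Sum = 200.33125 mg/L·hr
intramuscular injection tail: 10.67/0.224 = 47.634; AUC_ev,0→∞ = 200.33125 + 47.634 = 247.96525 mg/L·hr
F = (AUC_ev/D_ev)/(AUC_iv/D_iv) = (247.96525/10)/(322.909/10) = 24.796525/32.2909 = 0.7679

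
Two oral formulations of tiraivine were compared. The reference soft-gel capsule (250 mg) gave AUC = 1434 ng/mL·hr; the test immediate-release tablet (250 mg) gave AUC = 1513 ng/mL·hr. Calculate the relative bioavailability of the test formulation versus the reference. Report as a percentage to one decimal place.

F_rel = 105.5%

F_rel = (AUC_test/D_test) / (AUC_ref/D_ref)
      = (1513/250) / (1434/250)
      = 6.052 / 5.736 = 1.0551 = 105.51%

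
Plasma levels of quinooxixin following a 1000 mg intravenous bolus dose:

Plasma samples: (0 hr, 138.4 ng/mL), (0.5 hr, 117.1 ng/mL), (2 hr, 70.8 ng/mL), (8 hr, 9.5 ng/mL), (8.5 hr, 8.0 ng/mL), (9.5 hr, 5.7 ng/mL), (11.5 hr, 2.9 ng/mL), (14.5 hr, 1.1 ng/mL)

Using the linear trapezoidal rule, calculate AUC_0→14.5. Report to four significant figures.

Trapezoidal AUC_0→14.5:
  [0→0.5]: (138.4+117.1)/2 × 0.5 = 63.875
  [0.5→2]: (117.1+70.8)/2 × 1.5 = 140.925
  [2→8]: (70.8+9.5)/2 × 6 = 240.9
  [8→8.5]: (9.5+8.0)/2 × 0.5 = 4.375
  [8.5→9.5]: (8.0+5.7)/2 × 1 = 6.85
  [9.5→11.5]: (5.7+2.9)/2 × 2 = 8.6
  [11.5→14.5]: (2.9+1.1)/2 × 3 = 6.0
  Sum = 471.525 ng/mL·hr

AUC = 471.5 ng/mL·hr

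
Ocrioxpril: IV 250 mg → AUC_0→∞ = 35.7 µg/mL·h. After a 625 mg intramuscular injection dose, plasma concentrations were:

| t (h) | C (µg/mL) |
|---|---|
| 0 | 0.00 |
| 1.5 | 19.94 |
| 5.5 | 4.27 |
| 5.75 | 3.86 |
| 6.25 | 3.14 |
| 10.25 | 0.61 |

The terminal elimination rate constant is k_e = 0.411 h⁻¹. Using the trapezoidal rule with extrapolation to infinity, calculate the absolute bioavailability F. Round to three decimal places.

Trapezoidal AUC_0→10.25 (intramuscular injection):
  [0→1.5]: (0.00+19.94)/2 × 1.5 = 14.955
  [1.5→5.5]: (19.94+4.27)/2 × 4 = 48.42
  [5.5→5.75]: (4.27+3.86)/2 × 0.25 = 1.01625
  [5.75→6.25]: (3.86+3.14)/2 × 0.5 = 1.75
  [6.25→10.25]: (3.14+0.61)/2 × 4 = 7.5
  Sum = 73.64125 µg/mL·h
Tail: C_last/k_e = 0.61/0.411 = 1.484
AUC_0→∞ (intramuscular injection) = 73.64125 + 1.484 = 75.12525 µg/mL·h
F = (AUC_ev/D_ev)/(AUC_iv/D_iv) = (75.12525/625)/(35.7/250) = 0.1202004/0.1428 = 0.8417

F = 0.842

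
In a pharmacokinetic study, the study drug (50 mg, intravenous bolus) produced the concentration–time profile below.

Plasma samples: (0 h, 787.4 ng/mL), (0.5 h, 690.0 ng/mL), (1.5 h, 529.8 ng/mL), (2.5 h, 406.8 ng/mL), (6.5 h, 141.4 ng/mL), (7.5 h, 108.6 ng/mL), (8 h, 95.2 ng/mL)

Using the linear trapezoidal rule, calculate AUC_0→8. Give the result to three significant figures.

AUC = 2720 ng/mL·h

Trapezoidal AUC_0→8:
  [0→0.5]: (787.4+690.0)/2 × 0.5 = 369.35
  [0.5→1.5]: (690.0+529.8)/2 × 1 = 609.9
  [1.5→2.5]: (529.8+406.8)/2 × 1 = 468.3
  [2.5→6.5]: (406.8+141.4)/2 × 4 = 1096.4
  [6.5→7.5]: (141.4+108.6)/2 × 1 = 125.0
  [7.5→8]: (108.6+95.2)/2 × 0.5 = 50.95
  Sum = 2719.9 ng/mL·h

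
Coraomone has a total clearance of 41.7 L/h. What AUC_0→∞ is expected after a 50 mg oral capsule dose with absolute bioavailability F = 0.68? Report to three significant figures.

AUC_0→∞ = F × Dose / CL
        = 0.68 × 50 / 41.7 = 0.815348 mg/L·h

AUC = 0.815 mg/L·h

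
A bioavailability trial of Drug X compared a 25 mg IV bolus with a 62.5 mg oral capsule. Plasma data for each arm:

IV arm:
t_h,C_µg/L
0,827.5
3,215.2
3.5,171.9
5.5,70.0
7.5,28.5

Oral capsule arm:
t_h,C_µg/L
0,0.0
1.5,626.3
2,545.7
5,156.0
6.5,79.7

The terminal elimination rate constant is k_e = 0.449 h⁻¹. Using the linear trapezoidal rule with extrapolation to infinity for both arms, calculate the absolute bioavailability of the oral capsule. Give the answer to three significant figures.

Trapezoidal AUC_0→7.5 (IV):
  [0→3]: (827.5+215.2)/2 × 3 = 1564.05
  [3→3.5]: (215.2+171.9)/2 × 0.5 = 96.775
  [3.5→5.5]: (171.9+70.0)/2 × 2 = 241.9
  [5.5→7.5]: (70.0+28.5)/2 × 2 = 98.5
  Sum = 2001.225 µg/L·h
IV tail: 28.5/0.449 = 63.474; AUC_iv,0→∞ = 2001.225 + 63.474 = 2064.699 µg/L·h
Trapezoidal AUC_0→6.5 (oral capsule):
  [0→1.5]: (0.0+626.3)/2 × 1.5 = 469.725
  [1.5→2]: (626.3+545.7)/2 × 0.5 = 293.0
  [2→5]: (545.7+156.0)/2 × 3 = 1052.55
  [5→6.5]: (156.0+79.7)/2 × 1.5 = 176.775
  Sum = 1992.05 µg/L·h
oral capsule tail: 79.7/0.449 = 177.506; AUC_ev,0→∞ = 1992.05 + 177.506 = 2169.556 µg/L·h
F = (AUC_ev/D_ev)/(AUC_iv/D_iv) = (2169.556/62.5)/(2064.699/25) = 34.712896/82.58796 = 0.4203

F = 0.420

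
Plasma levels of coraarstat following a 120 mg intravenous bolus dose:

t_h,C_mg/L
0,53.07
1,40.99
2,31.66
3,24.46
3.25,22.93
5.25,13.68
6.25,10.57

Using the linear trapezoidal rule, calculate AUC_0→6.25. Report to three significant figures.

Trapezoidal AUC_0→6.25:
  [0→1]: (53.07+40.99)/2 × 1 = 47.03
  [1→2]: (40.99+31.66)/2 × 1 = 36.325
  [2→3]: (31.66+24.46)/2 × 1 = 28.06
  [3→3.25]: (24.46+22.93)/2 × 0.25 = 5.92375
  [3.25→5.25]: (22.93+13.68)/2 × 2 = 36.61
  [5.25→6.25]: (13.68+10.57)/2 × 1 = 12.125
  Sum = 166.07375 mg/L·h

AUC = 166 mg/L·h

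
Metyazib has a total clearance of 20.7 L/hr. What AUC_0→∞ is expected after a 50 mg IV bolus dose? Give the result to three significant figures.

AUC = 2.42 mg/L·hr

AUC_0→∞ = Dose_iv / CL
        = 50 / 20.7 = 2.41546 mg/L·hr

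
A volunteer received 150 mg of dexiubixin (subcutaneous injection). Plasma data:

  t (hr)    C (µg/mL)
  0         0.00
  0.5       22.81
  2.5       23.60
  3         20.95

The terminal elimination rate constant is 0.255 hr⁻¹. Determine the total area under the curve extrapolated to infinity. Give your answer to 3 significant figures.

AUC = 145 µg/mL·hr

Trapezoidal AUC_0→3:
  [0→0.5]: (0.00+22.81)/2 × 0.5 = 5.7025
  [0.5→2.5]: (22.81+23.60)/2 × 2 = 46.41
  [2.5→3]: (23.60+20.95)/2 × 0.5 = 11.1375
  Sum = 63.25 µg/mL·hr
Extrapolated tail: C_last / k_e = 20.95 / 0.255 = 82.157
AUC_0→∞ = 63.25 + 82.157 = 145.407 µg/mL·hr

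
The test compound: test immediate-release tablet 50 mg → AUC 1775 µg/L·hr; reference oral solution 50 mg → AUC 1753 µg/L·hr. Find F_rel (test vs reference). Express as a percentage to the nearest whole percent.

F_rel = (AUC_test/D_test) / (AUC_ref/D_ref)
      = (1775/50) / (1753/50)
      = 35.5 / 35.06 = 1.0125 = 101.25%

F_rel = 101%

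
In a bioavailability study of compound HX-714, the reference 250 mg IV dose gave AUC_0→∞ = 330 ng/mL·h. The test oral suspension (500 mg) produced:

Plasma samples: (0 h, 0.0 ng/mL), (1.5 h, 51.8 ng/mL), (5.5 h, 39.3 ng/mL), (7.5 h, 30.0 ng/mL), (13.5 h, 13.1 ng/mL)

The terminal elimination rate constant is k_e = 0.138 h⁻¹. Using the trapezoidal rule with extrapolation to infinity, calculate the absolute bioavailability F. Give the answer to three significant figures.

F = 0.780

Trapezoidal AUC_0→13.5 (oral suspension):
  [0→1.5]: (0.0+51.8)/2 × 1.5 = 38.85
  [1.5→5.5]: (51.8+39.3)/2 × 4 = 182.2
  [5.5→7.5]: (39.3+30.0)/2 × 2 = 69.3
  [7.5→13.5]: (30.0+13.1)/2 × 6 = 129.3
  Sum = 419.65 ng/mL·h
Tail: C_last/k_e = 13.1/0.138 = 94.928
AUC_0→∞ (oral suspension) = 419.65 + 94.928 = 514.578 ng/mL·h
F = (AUC_ev/D_ev)/(AUC_iv/D_iv) = (514.578/500)/(330/250) = 1.029156/1.32 = 0.7797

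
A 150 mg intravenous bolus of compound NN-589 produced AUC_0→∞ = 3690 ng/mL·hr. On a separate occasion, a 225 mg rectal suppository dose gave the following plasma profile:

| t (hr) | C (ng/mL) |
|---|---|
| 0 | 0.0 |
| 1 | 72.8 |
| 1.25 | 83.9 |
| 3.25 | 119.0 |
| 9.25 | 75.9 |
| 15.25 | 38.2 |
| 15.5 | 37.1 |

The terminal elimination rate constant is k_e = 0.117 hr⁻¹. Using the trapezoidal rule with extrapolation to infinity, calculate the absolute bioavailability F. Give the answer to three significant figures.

Trapezoidal AUC_0→15.5 (rectal suppository):
  [0→1]: (0.0+72.8)/2 × 1 = 36.4
  [1→1.25]: (72.8+83.9)/2 × 0.25 = 19.5875
  [1.25→3.25]: (83.9+119.0)/2 × 2 = 202.9
  [3.25→9.25]: (119.0+75.9)/2 × 6 = 584.7
  [9.25→15.25]: (75.9+38.2)/2 × 6 = 342.3
  [15.25→15.5]: (38.2+37.1)/2 × 0.25 = 9.4125
  Sum = 1195.3 ng/mL·hr
Tail: C_last/k_e = 37.1/0.117 = 317.094
AUC_0→∞ (rectal suppository) = 1195.3 + 317.094 = 1512.394 ng/mL·hr
F = (AUC_ev/D_ev)/(AUC_iv/D_iv) = (1512.394/225)/(3690/150) = 6.72175/24.6 = 0.2732

F = 0.273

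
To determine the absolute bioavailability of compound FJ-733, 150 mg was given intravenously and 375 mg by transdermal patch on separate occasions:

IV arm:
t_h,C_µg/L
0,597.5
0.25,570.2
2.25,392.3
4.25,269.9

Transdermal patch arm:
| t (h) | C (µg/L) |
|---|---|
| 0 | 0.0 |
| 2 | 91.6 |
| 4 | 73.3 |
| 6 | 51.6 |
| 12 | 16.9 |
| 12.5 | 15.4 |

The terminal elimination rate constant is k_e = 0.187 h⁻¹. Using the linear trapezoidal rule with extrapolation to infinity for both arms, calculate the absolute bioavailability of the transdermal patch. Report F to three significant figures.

F = 0.0843

Trapezoidal AUC_0→4.25 (IV):
  [0→0.25]: (597.5+570.2)/2 × 0.25 = 145.9625
  [0.25→2.25]: (570.2+392.3)/2 × 2 = 962.5
  [2.25→4.25]: (392.3+269.9)/2 × 2 = 662.2
  Sum = 1770.6625 µg/L·h
IV tail: 269.9/0.187 = 1443.316; AUC_iv,0→∞ = 1770.6625 + 1443.316 = 3213.9785 µg/L·h
Trapezoidal AUC_0→12.5 (transdermal patch):
  [0→2]: (0.0+91.6)/2 × 2 = 91.6
  [2→4]: (91.6+73.3)/2 × 2 = 164.9
  [4→6]: (73.3+51.6)/2 × 2 = 124.9
  [6→12]: (51.6+16.9)/2 × 6 = 205.5
  [12→12.5]: (16.9+15.4)/2 × 0.5 = 8.075
  Sum = 594.975 µg/L·h
transdermal patch tail: 15.4/0.187 = 82.353; AUC_ev,0→∞ = 594.975 + 82.353 = 677.328 µg/L·h
F = (AUC_ev/D_ev)/(AUC_iv/D_iv) = (677.328/375)/(3213.9785/150) = 1.806208/21.4265 = 0.0843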